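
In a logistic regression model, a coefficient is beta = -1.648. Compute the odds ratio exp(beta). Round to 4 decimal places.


exp(-1.648) = 0.1924.
So the odds ratio is 0.1924.

0.1924


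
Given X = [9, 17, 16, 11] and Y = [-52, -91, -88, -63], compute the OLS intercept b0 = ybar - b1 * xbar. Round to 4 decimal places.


First find the slope: b1 = -4.9274.
Means: xbar = 13.2500, ybar = -73.5000.
b0 = ybar - b1 * xbar = -73.5000 - -4.9274 * 13.2500 = -8.2123.

-8.2123


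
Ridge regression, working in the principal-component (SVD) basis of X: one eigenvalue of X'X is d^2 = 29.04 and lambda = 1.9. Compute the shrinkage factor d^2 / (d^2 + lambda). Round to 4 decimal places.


Compute the denominator: 29.04 + 1.9 = 30.9400.
Shrinkage factor = 29.04 / 30.9400 = 0.9386.

0.9386


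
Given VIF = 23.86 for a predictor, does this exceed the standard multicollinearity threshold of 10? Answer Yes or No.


Compare VIF = 23.86 to the threshold of 10.
23.86 >= 10, so the answer is Yes.

Yes


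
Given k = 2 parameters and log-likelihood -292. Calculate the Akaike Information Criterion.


Compute:
2k = 2*2 = 4.
-2*loglik = -2*(-292) = 584.
AIC = 4 + 584 = 588.

588


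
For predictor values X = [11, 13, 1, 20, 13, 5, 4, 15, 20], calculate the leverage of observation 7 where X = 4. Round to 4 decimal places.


Mean of X: xbar = 11.3333.
SXX = 370.0000.
For X = 4: h = 1/9 + (4 - 11.3333)^2/370.0000 = 0.2565.

0.2565


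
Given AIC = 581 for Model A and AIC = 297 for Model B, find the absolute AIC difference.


Compute |581 - 297| = 284.
Model B has the smaller AIC.

284


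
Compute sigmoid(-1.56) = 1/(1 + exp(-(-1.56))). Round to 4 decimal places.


Compute exp(1.5600) = 4.7588.
Sigmoid = 1 / (1 + 4.7588) = 1 / 5.7588 = 0.1736.

0.1736


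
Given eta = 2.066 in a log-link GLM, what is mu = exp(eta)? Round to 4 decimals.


The inverse log link gives:
mu = exp(2.066) = 7.8932.

7.8932


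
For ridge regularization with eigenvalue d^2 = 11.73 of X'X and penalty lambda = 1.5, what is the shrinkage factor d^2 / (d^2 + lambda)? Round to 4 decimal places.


Denominator = d^2 + lambda = 11.73 + 1.5 = 13.2300.
Shrinkage = 11.73 / 13.2300 = 0.8866.

0.8866


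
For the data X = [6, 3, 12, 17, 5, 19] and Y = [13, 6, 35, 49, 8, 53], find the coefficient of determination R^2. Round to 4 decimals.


Fit the OLS line: b0 = -5.1164, b1 = 3.1403.
SSres = 18.9373.
SStot = 2221.3333.
R^2 = 1 - 18.9373/2221.3333 = 0.9915.

0.9915


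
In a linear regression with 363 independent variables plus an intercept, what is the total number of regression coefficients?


Each predictor gets one coefficient, plus one intercept.
Total parameters = 363 + 1 = 364.

364


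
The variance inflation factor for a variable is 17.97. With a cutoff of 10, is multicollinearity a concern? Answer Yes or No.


The threshold is 10.
VIF = 17.97 is >= 10.
Multicollinearity indication: Yes.

Yes


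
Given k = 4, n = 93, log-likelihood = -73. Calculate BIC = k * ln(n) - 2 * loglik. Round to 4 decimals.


k * ln(n) = 4 * ln(93) = 4 * 4.532599 = 18.130396.
-2 * loglik = -2 * (-73) = 146.
BIC = 18.130396 + 146 = 164.130396, which rounds to 164.1304.

164.1304


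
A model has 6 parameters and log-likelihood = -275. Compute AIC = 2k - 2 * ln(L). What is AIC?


AIC = 2*6 - 2*(-275).
= 12 + 550 = 562.

562


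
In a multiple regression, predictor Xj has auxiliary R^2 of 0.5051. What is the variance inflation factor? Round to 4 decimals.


VIF = 1 / (1 - 0.5051).
= 1 / 0.4949 = 2.0206.

2.0206


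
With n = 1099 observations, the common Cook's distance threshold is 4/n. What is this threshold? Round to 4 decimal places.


Using the rule of thumb:
Threshold = 4 / 1099 = 0.0036.

0.0036


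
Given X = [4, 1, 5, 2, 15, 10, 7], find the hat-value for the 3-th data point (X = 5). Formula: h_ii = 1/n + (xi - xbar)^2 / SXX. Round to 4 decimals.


n = 7, xbar = 6.2857.
SXX = sum((xi - xbar)^2) = 143.4286.
h = 1/7 + (5 - 6.2857)^2 / 143.4286 = 0.1544.

0.1544


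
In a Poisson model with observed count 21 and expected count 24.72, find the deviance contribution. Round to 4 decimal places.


Compute y*ln(y/mu) = 21*ln(21/24.72) = 21*-0.163090 = -3.424890.
y - mu = -3.72.
D = 2*(-3.424890 - (-3.72)) = 0.590220, which rounds to 0.5902.

0.5902


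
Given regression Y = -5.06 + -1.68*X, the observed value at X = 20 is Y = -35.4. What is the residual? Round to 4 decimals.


Predicted = -5.06 + -1.68 * 20 = -38.6600.
Residual = -35.4 - -38.6600 = 3.2600.

3.2600


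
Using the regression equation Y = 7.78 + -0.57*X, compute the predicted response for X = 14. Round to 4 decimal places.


Substitute X = 14 into the equation:
Y = 7.78 + -0.57 * 14 = 7.78 + -7.9800 = -0.2000.

-0.2000


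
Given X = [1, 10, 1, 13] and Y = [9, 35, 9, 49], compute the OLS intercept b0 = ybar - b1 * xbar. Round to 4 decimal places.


First find the slope: b1 = 3.2026.
Means: xbar = 6.2500, ybar = 25.5000.
b0 = ybar - b1 * xbar = 25.5000 - 3.2026 * 6.2500 = 5.4837.

5.4837


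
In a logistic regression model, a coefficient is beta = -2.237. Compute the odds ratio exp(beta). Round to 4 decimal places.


exp(-2.237) = 0.1068.
So the odds ratio is 0.1068.

0.1068


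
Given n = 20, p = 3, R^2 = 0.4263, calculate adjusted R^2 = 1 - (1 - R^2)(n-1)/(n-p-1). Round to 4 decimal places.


Using the formula:
(1 - 0.4263) = 0.5737.
Multiply by 19/16: 0.5737 * 19 = 10.9003, then 10.9003 / 16 = 0.6813.
Adj R^2 = 1 - 0.6813 = 0.3187.

0.3187


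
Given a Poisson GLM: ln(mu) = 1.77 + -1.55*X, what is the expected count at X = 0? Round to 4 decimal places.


Linear predictor: eta = 1.77 + (-1.55)(0) = 1.7700.
Expected count: mu = exp(1.7700) = 5.8709.

5.8709


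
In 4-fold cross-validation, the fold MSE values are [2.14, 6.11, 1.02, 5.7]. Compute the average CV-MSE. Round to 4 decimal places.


Sum of fold MSEs = 14.9700.
Average = 14.9700 / 4 = 3.7425.

3.7425


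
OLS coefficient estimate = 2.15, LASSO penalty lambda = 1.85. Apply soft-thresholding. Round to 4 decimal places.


Check: |2.15| = 2.15 vs lambda = 1.85.
Since |beta| > lambda, coefficient = sign(beta)*(|beta| - lambda) = 0.3000.
Soft-thresholded coefficient = 0.3000.

0.3000


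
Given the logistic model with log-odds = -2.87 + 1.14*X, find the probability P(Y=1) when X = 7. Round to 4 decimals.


Compute z = -2.87 + (1.14)(7) = 5.1100.
exp(-z) = 0.0060.
P = 1/(1 + 0.0060) = 0.9940.

0.9940


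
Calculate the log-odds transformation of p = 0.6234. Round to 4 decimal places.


1 - p = 0.3766.
p/(1-p) = 1.6553.
logit = ln(1.6553) = 0.5040.

0.5040


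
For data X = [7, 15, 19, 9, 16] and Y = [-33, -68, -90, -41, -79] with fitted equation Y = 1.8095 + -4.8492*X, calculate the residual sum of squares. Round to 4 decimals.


Predicted values from Y = 1.8095 + -4.8492*X.
Residuals: [-0.8651, 2.9285, 0.3253, 0.8333, -3.2223].
SSres = 20.5079.

20.5079


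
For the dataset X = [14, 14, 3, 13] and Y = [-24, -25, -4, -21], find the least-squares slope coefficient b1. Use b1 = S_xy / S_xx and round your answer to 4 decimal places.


First compute the means: xbar = 11.0000, ybar = -18.5000.
Then S_xx = sum((xi - xbar)^2) = 86.0000.
S_xy = sum((xi - xbar)(yi - ybar)) = -157.0000.
b1 = S_xy / S_xx = -157.0000 / 86.0000 = -1.8256.

-1.8256


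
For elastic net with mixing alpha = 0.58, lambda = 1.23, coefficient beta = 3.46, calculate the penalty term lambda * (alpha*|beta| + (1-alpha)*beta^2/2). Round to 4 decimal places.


alpha * |beta| = 0.58 * 3.46 = 2.0068.
(1-alpha) * beta^2/2 = 0.42 * 11.9716/2 = 2.5140.
Total = 1.23 * (2.0068 + 2.5140) = 5.5606.

5.5606


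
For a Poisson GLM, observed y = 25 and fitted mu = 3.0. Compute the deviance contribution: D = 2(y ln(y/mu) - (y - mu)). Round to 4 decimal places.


First: ln(25/3.0) = 2.120264.
Then: 25 * 2.120264 = 53.006600.
y - mu = 25 - 3.0 = 22.0.
D = 2(53.006600 - 22.0) = 62.013200, which rounds to 62.0132.

62.0132


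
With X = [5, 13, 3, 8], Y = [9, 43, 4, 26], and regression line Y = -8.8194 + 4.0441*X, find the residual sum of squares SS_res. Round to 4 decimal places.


Predicted values from Y = -8.8194 + 4.0441*X.
Residuals: [-2.4011, -0.7539, 0.6871, 2.4666].
SSres = 12.8899.

12.8899


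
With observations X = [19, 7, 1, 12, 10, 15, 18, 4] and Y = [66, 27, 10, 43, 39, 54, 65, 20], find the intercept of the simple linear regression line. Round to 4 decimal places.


Compute b1 = 3.1675 from the OLS formula.
With xbar = 10.7500 and ybar = 40.5000, the intercept is:
b0 = 40.5000 - 3.1675 * 10.7500 = 6.4492.

6.4492


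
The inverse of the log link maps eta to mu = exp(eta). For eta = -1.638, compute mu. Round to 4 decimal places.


mu = exp(eta) = exp(-1.638).
= 0.1944.

0.1944


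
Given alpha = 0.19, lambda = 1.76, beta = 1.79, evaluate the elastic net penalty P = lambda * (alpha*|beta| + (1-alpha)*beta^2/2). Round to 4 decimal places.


L1 component = 0.19 * |1.79| = 0.3401.
L2 component = 0.81 * 1.79^2 / 2 = 1.2977.
Penalty = 1.76 * (0.3401 + 1.2977) = 1.76 * 1.6378 = 2.8825.

2.8825


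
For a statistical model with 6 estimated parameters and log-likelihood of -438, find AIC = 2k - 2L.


AIC = 2k - 2*loglik = 2(6) - 2(-438).
= 12 + 876 = 888.

888


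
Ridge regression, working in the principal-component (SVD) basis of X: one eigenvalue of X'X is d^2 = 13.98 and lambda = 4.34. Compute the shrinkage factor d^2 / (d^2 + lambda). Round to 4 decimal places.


Denominator = d^2 + lambda = 13.98 + 4.34 = 18.3200.
Shrinkage = 13.98 / 18.3200 = 0.7631.

0.7631


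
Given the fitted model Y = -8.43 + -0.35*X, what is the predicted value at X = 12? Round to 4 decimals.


Predicted value:
Y = -8.43 + (-0.35)(12) = -8.43 + -4.2000 = -12.6300.

-12.6300


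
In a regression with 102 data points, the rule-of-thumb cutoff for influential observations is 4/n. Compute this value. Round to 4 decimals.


The threshold is 4/n.
4/102 = 0.0392.

0.0392


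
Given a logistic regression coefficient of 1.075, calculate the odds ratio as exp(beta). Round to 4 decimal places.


Odds ratio = exp(beta) = exp(1.075).
= 2.9300.

2.9300


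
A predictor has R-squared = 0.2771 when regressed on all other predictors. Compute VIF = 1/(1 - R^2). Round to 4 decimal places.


Denominator: 1 - 0.2771 = 0.7229.
VIF = 1 / 0.7229 = 1.3833.

1.3833


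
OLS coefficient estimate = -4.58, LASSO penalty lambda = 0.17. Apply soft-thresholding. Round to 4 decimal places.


Absolute value: |-4.58| = 4.58.
Compare to lambda = 0.17.
Since |beta| > lambda, coefficient = sign(beta)*(|beta| - lambda) = -4.4100.

-4.4100


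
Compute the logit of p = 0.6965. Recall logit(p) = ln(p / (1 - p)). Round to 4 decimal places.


Compute the odds: 0.6965/0.3035 = 2.2949.
Take the natural log: ln(2.2949) = 0.8307.

0.8307


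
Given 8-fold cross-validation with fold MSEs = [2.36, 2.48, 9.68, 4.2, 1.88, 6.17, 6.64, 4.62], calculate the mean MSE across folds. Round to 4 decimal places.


Add all fold MSEs: 38.0300.
Divide by k = 8: 38.0300/8 = 4.7538.

4.7538


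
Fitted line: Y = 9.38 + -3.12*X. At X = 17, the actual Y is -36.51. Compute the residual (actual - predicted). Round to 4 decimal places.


Predicted = 9.38 + -3.12 * 17 = -43.6600.
Residual = -36.51 - -43.6600 = 7.1500.

7.1500


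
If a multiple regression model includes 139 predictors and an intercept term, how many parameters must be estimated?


Including the intercept, the model has 139 predictor coefficients + 1 intercept.
Total = 140.

140


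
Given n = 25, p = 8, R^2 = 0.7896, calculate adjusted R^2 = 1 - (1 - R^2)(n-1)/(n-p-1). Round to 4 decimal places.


Adjusted R^2 = 1 - (1 - R^2) * (n-1)/(n-p-1).
(1 - R^2) = 0.2104.
(n-1)/(n-p-1) = 24/16.
(1 - R^2) * (n-1) = 0.2104 * 24 = 5.0496.
Divide by (n-p-1): 5.0496 / 16 = 0.3156.
Adj R^2 = 1 - 0.3156 = 0.6844.

0.6844


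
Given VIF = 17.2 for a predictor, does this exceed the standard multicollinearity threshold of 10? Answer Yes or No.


Check: VIF = 17.2 vs threshold = 10.
Since 17.2 >= 10, the answer is Yes.

Yes


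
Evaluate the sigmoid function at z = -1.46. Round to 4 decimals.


exp(1.4600) = 4.3060.
1 + exp(-z) = 5.3060.
sigmoid = 1/5.3060 = 0.1885.

0.1885


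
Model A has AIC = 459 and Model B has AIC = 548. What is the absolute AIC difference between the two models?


|AIC_A - AIC_B| = |459 - 548| = 89.
Model A is preferred (lower AIC).

89


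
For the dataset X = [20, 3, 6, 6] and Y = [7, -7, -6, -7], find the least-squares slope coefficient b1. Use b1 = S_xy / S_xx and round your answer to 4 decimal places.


First compute the means: xbar = 8.7500, ybar = -3.2500.
Then S_xx = sum((xi - xbar)^2) = 174.7500.
S_xy = sum((xi - xbar)(yi - ybar)) = 154.7500.
b1 = S_xy / S_xx = 154.7500 / 174.7500 = 0.8856.

0.8856


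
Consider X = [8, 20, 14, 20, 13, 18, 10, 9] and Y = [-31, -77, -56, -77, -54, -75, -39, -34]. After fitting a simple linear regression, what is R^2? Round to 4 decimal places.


After computing the OLS fit (b0=0.1190, b1=-3.9639):
SSres = 33.6581, SStot = 2641.8750.
R^2 = 1 - 33.6581/2641.8750 = 0.9873.

0.9873


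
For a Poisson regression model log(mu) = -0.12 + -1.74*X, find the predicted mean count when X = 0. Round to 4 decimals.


eta = -0.12 + -1.74 * 0 = -0.1200.
mu = exp(-0.1200) = 0.8869.

0.8869


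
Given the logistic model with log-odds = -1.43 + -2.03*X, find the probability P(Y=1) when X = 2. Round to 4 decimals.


Compute z = -1.43 + (-2.03)(2) = -5.4900.
exp(-z) = 242.2572.
P = 1/(1 + 242.2572) = 0.0041.

0.0041


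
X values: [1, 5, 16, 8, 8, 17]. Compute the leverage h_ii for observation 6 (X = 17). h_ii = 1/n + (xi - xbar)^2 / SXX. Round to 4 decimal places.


n = 6, xbar = 9.1667.
SXX = sum((xi - xbar)^2) = 194.8333.
h = 1/6 + (17 - 9.1667)^2 / 194.8333 = 0.4816.

0.4816


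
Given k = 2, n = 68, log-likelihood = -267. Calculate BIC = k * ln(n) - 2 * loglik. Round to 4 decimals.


k * ln(n) = 2 * ln(68) = 2 * 4.219508 = 8.439016.
-2 * loglik = -2 * (-267) = 534.
BIC = 8.439016 + 534 = 542.439016, which rounds to 542.4390.

542.4390


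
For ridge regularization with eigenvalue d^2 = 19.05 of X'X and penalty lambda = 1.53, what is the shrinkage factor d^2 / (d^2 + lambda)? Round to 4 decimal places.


d^2 + lambda = 19.05 + 1.53 = 20.5800.
Shrinkage factor = 19.05/20.5800 = 0.9257.

0.9257


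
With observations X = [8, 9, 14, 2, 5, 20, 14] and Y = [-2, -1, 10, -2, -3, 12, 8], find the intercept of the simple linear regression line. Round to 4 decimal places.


First find the slope: b1 = 0.9835.
Means: xbar = 10.2857, ybar = 3.1429.
b0 = ybar - b1 * xbar = 3.1429 - 0.9835 * 10.2857 = -6.9734.

-6.9734


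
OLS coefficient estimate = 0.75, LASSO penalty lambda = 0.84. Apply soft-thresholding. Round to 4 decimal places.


Absolute value: |0.75| = 0.75.
Compare to lambda = 0.84.
Since |beta| <= lambda, the coefficient is set to 0.

0.0000


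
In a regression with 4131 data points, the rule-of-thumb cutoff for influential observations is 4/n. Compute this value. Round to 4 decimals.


Using the rule of thumb:
Threshold = 4 / 4131 = 0.0010.

0.0010


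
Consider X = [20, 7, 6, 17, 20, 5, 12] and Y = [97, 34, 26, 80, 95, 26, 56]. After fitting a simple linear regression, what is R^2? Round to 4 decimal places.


Fit the OLS line: b0 = -0.2456, b1 = 4.7784.
SSres = 17.1463.
SStot = 5992.8571.
R^2 = 1 - 17.1463/5992.8571 = 0.9971.

0.9971


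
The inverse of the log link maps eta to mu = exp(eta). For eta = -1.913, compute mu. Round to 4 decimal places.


The inverse log link gives:
mu = exp(-1.913) = 0.1476.

0.1476


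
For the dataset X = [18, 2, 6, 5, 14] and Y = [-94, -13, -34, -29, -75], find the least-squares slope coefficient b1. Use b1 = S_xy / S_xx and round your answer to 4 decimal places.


Calculate xbar = 9.0000, ybar = -49.0000.
S_xx = 180.0000, S_xy = -912.0000.
Using b1 = S_xy / S_xx = -912.0000 / 180.0000, we get b1 = -5.0667.

-5.0667


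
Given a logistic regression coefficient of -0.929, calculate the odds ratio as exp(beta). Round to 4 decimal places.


The odds ratio is computed as:
OR = e^(-0.929) = 0.3949.

0.3949


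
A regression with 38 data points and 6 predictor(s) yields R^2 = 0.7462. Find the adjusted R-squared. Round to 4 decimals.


Adjusted R^2 = 1 - (1 - R^2) * (n-1)/(n-p-1).
(1 - R^2) = 0.2538.
(n-1)/(n-p-1) = 37/31.
(1 - R^2) * (n-1) = 0.2538 * 37 = 9.3906.
Divide by (n-p-1): 9.3906 / 31 = 0.3029.
Adj R^2 = 1 - 0.3029 = 0.6971.

0.6971


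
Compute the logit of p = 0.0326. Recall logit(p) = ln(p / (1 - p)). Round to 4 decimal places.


Compute the odds: 0.0326/0.9674 = 0.0337.
Take the natural log: ln(0.0337) = -3.3903.

-3.3903


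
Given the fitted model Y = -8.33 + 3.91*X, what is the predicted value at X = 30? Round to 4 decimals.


Plug X = 30 into Y = -8.33 + 3.91*X:
Y = -8.33 + 117.3000 = 108.9700.

108.9700


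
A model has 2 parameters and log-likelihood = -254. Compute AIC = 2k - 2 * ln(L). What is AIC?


AIC = 2k - 2*loglik = 2(2) - 2(-254).
= 4 + 508 = 512.

512


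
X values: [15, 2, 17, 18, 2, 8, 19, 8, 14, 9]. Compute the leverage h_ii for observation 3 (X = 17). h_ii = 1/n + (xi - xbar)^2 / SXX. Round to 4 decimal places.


Mean of X: xbar = 11.2000.
SXX = 357.6000.
For X = 17: h = 1/10 + (17 - 11.2000)^2/357.6000 = 0.1941.

0.1941


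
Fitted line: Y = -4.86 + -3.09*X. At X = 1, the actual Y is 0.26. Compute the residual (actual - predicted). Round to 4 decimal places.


Fitted value at X = 1 is yhat = -4.86 + -3.09*1 = -7.9500.
Residual = 0.26 - -7.9500 = 8.2100.

8.2100


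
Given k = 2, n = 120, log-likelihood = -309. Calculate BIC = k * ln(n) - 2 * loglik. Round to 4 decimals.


Compute k*ln(n) = 2*ln(120) = 2*4.787492 = 9.574984.
Then -2*loglik = 618.
BIC = 9.574984 + 618 = 627.574984, which rounds to 627.5750.

627.5750


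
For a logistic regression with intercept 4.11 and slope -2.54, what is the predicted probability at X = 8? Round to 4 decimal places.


Linear predictor: z = 4.11 + -2.54 * 8 = -16.2100.
P = 1/(1 + exp(16.2100)) = 1/(1 + 10962599.5875) = 0.0000.

0.0000


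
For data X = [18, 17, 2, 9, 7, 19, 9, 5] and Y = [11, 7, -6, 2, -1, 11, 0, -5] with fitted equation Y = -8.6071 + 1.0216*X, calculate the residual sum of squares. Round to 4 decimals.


For each point, residual = actual - predicted.
Residuals: [1.2183, -1.7601, 0.5639, 1.4127, 0.4559, 0.1967, -0.5873, -1.5009].
Sum of squared residuals = 9.7401.

9.7401


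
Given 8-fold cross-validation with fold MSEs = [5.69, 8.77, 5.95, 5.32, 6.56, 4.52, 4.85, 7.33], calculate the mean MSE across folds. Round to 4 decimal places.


Sum of fold MSEs = 48.9900.
Average = 48.9900 / 8 = 6.1238.

6.1238


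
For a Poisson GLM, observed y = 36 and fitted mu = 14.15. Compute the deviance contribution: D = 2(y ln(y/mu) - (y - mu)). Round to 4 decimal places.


First: ln(36/14.15) = 0.933804.
Then: 36 * 0.933804 = 33.616944.
y - mu = 36 - 14.15 = 21.85.
D = 2(33.616944 - 21.85) = 23.533888, which rounds to 23.5339.

23.5339


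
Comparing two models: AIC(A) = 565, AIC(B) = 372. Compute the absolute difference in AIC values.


Absolute difference = |565 - 372| = 193.
The model with lower AIC (B) is preferred.

193


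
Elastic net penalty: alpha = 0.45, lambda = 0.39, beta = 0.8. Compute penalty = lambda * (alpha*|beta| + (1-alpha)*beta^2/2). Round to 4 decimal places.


Compute:
L1 = 0.45 * 0.8 = 0.3600.
L2 = 0.55 * 0.8^2 / 2 = 0.1760.
Penalty = 0.39 * (0.3600 + 0.1760) = 0.2090.

0.2090


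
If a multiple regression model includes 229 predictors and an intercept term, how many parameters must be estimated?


Including the intercept, the model has 229 predictor coefficients + 1 intercept.
Total = 230.

230


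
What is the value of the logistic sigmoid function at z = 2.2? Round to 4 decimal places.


First, exp(-2.2000) = 0.1108.
Then sigma(z) = 1/(1 + 0.1108) = 0.9002.

0.9002


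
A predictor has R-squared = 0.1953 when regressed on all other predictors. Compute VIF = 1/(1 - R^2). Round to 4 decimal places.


VIF = 1 / (1 - 0.1953).
= 1 / 0.8047 = 1.2427.

1.2427


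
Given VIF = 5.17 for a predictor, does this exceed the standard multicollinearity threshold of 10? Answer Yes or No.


Compare VIF = 5.17 to the threshold of 10.
5.17 < 10, so the answer is No.

No


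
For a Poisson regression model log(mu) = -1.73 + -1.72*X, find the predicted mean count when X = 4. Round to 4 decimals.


Compute eta = -1.73 + -1.72 * 4 = -8.6100.
Apply inverse link: mu = e^-8.6100 = 0.0002.

0.0002


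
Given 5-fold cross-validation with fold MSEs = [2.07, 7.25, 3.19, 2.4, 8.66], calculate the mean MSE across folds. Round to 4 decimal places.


Sum of fold MSEs = 23.5700.
Average = 23.5700 / 5 = 4.7140.

4.7140


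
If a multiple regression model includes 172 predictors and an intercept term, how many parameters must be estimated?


Including the intercept, the model has 172 predictor coefficients + 1 intercept.
Total = 173.

173


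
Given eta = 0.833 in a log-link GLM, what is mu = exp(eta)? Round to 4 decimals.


Apply the inverse link:
mu = e^0.833 = 2.3002.

2.3002


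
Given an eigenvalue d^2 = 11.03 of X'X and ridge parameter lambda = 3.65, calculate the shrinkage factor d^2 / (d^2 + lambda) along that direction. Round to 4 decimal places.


Compute the denominator: 11.03 + 3.65 = 14.6800.
Shrinkage factor = 11.03 / 14.6800 = 0.7514.

0.7514


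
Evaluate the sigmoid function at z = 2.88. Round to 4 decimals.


Compute exp(-2.8800) = 0.0561.
Sigmoid = 1 / (1 + 0.0561) = 1 / 1.0561 = 0.9468.

0.9468


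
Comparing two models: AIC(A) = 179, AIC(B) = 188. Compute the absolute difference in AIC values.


Compute |179 - 188| = 9.
Model A has the smaller AIC.

9


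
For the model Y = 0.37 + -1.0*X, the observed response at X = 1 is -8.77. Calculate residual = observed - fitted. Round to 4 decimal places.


Compute yhat = 0.37 + (-1.0)(1) = -0.6300.
Residual = actual - predicted = -8.77 - -0.6300 = -8.1400.

-8.1400


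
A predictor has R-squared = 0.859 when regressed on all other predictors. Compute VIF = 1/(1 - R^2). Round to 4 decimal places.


VIF = 1 / (1 - 0.859).
= 1 / 0.141 = 7.0922.

7.0922


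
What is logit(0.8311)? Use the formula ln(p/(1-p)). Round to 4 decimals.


1 - p = 0.1689.
p/(1-p) = 4.9207.
logit = ln(4.9207) = 1.5934.

1.5934


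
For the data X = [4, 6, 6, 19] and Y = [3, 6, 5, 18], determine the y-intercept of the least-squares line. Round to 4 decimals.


First find the slope: b1 = 0.9807.
Means: xbar = 8.7500, ybar = 8.0000.
b0 = ybar - b1 * xbar = 8.0000 - 0.9807 * 8.7500 = -0.5814.

-0.5814


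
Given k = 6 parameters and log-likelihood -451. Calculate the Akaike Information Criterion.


AIC = 2*6 - 2*(-451).
= 12 + 902 = 914.

914


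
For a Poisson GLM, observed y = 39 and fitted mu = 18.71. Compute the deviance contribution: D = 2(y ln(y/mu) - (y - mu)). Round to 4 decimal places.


First: ln(39/18.71) = 0.734504.
Then: 39 * 0.734504 = 28.645656.
y - mu = 39 - 18.71 = 20.29.
D = 2(28.645656 - 20.29) = 16.711312, which rounds to 16.7113.

16.7113


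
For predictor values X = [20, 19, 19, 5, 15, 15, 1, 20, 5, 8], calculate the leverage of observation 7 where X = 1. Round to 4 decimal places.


Mean of X: xbar = 12.7000.
SXX = 474.1000.
For X = 1: h = 1/10 + (1 - 12.7000)^2/474.1000 = 0.3887.

0.3887


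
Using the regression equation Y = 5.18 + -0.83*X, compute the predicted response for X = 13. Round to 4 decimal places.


Substitute X = 13 into the equation:
Y = 5.18 + -0.83 * 13 = 5.18 + -10.7900 = -5.6100.

-5.6100


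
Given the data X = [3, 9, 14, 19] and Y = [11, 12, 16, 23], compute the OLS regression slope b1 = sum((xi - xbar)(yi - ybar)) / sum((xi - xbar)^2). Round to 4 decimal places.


The sample means are xbar = 11.2500 and ybar = 15.5000.
Compute S_xx = 140.7500 and S_xy = 104.5000.
Slope b1 = S_xy / S_xx = 104.5000 / 140.7500 = 0.7425.

0.7425


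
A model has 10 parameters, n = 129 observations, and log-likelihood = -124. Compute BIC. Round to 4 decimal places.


k * ln(n) = 10 * ln(129) = 10 * 4.859812 = 48.598120.
-2 * loglik = -2 * (-124) = 248.
BIC = 48.598120 + 248 = 296.598120, which rounds to 296.5981.

296.5981


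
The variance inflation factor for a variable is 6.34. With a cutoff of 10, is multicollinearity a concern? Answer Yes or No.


Check: VIF = 6.34 vs threshold = 10.
Since 6.34 < 10, the answer is No.

No


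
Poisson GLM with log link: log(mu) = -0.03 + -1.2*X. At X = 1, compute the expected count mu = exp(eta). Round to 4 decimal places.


Compute eta = -0.03 + -1.2 * 1 = -1.2300.
Apply inverse link: mu = e^-1.2300 = 0.2923.

0.2923


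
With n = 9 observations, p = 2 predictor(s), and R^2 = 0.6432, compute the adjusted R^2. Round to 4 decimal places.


Using the formula:
(1 - 0.6432) = 0.3568.
Multiply by 8/6: 0.3568 * 8 = 2.8544, then 2.8544 / 6 = 0.4757.
Adj R^2 = 1 - 0.4757 = 0.5243.

0.5243


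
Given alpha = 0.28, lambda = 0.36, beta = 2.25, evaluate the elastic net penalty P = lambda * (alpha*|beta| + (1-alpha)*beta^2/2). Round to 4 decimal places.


Compute:
L1 = 0.28 * 2.25 = 0.6300.
L2 = 0.72 * 2.25^2 / 2 = 1.8225.
Penalty = 0.36 * (0.6300 + 1.8225) = 0.8829.

0.8829


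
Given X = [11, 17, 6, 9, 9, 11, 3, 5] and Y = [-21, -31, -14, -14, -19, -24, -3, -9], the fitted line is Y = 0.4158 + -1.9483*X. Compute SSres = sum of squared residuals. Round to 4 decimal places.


For each point, residual = actual - predicted.
Residuals: [0.0155, 1.7053, -2.7260, 3.1189, -1.8811, -2.9845, 2.4291, 0.3257].
Sum of squared residuals = 38.5193.

38.5193


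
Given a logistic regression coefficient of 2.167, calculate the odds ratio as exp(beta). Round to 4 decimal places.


The odds ratio is computed as:
OR = e^(2.167) = 8.7320.

8.7320


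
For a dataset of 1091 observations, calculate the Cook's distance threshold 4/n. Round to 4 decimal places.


The threshold is 4/n.
4/1091 = 0.0037.

0.0037


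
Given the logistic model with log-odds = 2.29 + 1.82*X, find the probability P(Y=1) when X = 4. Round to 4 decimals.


z = 2.29 + 1.82 * 4 = 9.5700.
Sigmoid: P = 1 / (1 + exp(-9.5700)) = 0.9999.

0.9999


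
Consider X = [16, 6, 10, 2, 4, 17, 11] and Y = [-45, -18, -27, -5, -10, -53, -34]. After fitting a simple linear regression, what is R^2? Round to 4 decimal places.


After computing the OLS fit (b0=1.4979, b1=-3.0680):
SSres = 21.9349, SStot = 1901.7143.
R^2 = 1 - 21.9349/1901.7143 = 0.9885.

0.9885


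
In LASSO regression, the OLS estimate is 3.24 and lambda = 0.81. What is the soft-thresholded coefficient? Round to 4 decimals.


Check: |3.24| = 3.24 vs lambda = 0.81.
Since |beta| > lambda, coefficient = sign(beta)*(|beta| - lambda) = 2.4300.
Soft-thresholded coefficient = 2.4300.

2.4300


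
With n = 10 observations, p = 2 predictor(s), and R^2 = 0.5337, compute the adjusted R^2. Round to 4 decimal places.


Adjusted R^2 = 1 - (1 - R^2) * (n-1)/(n-p-1).
(1 - R^2) = 0.4663.
(n-1)/(n-p-1) = 9/7.
(1 - R^2) * (n-1) = 0.4663 * 9 = 4.1967.
Divide by (n-p-1): 4.1967 / 7 = 0.5995.
Adj R^2 = 1 - 0.5995 = 0.4005.

0.4005


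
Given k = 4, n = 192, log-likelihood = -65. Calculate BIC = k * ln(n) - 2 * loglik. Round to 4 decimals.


k * ln(n) = 4 * ln(192) = 4 * 5.257495 = 21.029980.
-2 * loglik = -2 * (-65) = 130.
BIC = 21.029980 + 130 = 151.029980, which rounds to 151.0300.

151.0300


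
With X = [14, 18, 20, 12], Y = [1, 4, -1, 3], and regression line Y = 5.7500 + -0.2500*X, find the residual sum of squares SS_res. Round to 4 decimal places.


For each point, residual = actual - predicted.
Residuals: [-1.2500, 2.7500, -1.7500, 0.2500].
Sum of squared residuals = 12.2500.

12.2500


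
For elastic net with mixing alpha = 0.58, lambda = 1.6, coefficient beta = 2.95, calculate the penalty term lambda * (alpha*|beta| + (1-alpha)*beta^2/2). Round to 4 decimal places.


Compute:
L1 = 0.58 * 2.95 = 1.7110.
L2 = 0.42 * 2.95^2 / 2 = 1.8275.
Penalty = 1.6 * (1.7110 + 1.8275) = 5.6616.

5.6616


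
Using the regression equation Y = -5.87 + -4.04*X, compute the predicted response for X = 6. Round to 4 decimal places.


Predicted value:
Y = -5.87 + (-4.04)(6) = -5.87 + -24.2400 = -30.1100.

-30.1100


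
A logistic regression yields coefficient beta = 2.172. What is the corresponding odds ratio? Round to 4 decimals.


The odds ratio is computed as:
OR = e^(2.172) = 8.7758.

8.7758


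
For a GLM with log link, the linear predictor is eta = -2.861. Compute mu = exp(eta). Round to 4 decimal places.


Apply the inverse link:
mu = e^-2.861 = 0.0572.

0.0572


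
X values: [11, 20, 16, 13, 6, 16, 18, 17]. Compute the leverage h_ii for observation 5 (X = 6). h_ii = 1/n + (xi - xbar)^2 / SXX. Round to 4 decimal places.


Mean of X: xbar = 14.6250.
SXX = 139.8750.
For X = 6: h = 1/8 + (6 - 14.6250)^2/139.8750 = 0.6568.

0.6568


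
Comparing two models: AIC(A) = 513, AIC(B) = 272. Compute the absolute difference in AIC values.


Absolute difference = |513 - 272| = 241.
The model with lower AIC (B) is preferred.

241


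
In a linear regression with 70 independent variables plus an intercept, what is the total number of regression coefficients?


Each predictor gets one coefficient, plus one intercept.
Total parameters = 70 + 1 = 71.

71


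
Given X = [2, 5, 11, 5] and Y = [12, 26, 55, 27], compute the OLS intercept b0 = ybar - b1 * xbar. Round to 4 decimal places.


The slope is b1 = 4.7719.
Sample means are xbar = 5.7500 and ybar = 30.0000.
Intercept: b0 = 30.0000 - (4.7719)(5.7500) = 2.5614.

2.5614


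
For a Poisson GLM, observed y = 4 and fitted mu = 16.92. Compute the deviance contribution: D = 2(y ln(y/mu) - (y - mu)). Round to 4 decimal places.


y/mu = 4/16.92 = 0.236407 (approx.), and ln(4/16.92) = -1.442202.
y * ln(y/mu) = 4 * -1.442202 = -5.768808.
y - mu = -12.92.
D = 2 * (-5.768808 - -12.92) = 14.302384, which rounds to 14.3024.

14.3024


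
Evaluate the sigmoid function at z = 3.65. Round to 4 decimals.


exp(-3.6500) = 0.0260.
1 + exp(-z) = 1.0260.
sigmoid = 1/1.0260 = 0.9747.

0.9747


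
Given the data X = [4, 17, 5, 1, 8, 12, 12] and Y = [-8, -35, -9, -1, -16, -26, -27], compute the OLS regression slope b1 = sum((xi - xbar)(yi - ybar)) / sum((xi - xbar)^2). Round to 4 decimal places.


First compute the means: xbar = 8.4286, ybar = -17.4286.
Then S_xx = sum((xi - xbar)^2) = 185.7143.
S_xy = sum((xi - xbar)(yi - ybar)) = -408.7143.
b1 = S_xy / S_xx = -408.7143 / 185.7143 = -2.2008.

-2.2008


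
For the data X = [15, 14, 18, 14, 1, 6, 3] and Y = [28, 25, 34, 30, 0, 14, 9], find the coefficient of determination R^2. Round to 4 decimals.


After computing the OLS fit (b0=1.2618, b1=1.8474):
SSres = 31.2168, SStot = 942.0000.
R^2 = 1 - 31.2168/942.0000 = 0.9669.

0.9669


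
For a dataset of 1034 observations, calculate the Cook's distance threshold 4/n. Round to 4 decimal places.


Cook's distance cutoff = 4/n = 4/1034.
= 0.0039.

0.0039


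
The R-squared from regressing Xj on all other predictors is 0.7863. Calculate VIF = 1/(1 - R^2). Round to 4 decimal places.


Denominator: 1 - 0.7863 = 0.2137.
VIF = 1 / 0.2137 = 4.6795.

4.6795


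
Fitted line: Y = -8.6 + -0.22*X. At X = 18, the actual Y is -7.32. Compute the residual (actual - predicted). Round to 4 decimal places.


Fitted value at X = 18 is yhat = -8.6 + -0.22*18 = -12.5600.
Residual = -7.32 - -12.5600 = 5.2400.

5.2400


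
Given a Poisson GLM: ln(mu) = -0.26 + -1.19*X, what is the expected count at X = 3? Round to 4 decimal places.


Compute eta = -0.26 + -1.19 * 3 = -3.8300.
Apply inverse link: mu = e^-3.8300 = 0.0217.

0.0217


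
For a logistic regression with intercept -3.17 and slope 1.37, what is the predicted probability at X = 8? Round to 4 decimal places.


Compute z = -3.17 + (1.37)(8) = 7.7900.
exp(-z) = 0.0004.
P = 1/(1 + 0.0004) = 0.9996.

0.9996


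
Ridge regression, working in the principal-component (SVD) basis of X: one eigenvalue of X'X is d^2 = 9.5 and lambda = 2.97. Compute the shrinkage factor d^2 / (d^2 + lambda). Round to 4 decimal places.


Compute the denominator: 9.5 + 2.97 = 12.4700.
Shrinkage factor = 9.5 / 12.4700 = 0.7618.

0.7618


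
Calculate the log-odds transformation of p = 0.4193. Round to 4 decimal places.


1 - p = 0.5807.
p/(1-p) = 0.7221.
logit = ln(0.7221) = -0.3256.

-0.3256


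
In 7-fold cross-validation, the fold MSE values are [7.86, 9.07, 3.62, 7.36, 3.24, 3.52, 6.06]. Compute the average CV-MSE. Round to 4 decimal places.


Sum of fold MSEs = 40.7300.
Average = 40.7300 / 7 = 5.8186.

5.8186


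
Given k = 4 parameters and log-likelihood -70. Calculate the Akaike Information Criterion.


AIC = 2k - 2*loglik = 2(4) - 2(-70).
= 8 + 140 = 148.

148


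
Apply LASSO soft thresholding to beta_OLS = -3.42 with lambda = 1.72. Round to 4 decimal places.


Check: |-3.42| = 3.42 vs lambda = 1.72.
Since |beta| > lambda, coefficient = sign(beta)*(|beta| - lambda) = -1.7000.
Soft-thresholded coefficient = -1.7000.

-1.7000


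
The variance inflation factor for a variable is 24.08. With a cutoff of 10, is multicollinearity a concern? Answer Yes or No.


Compare VIF = 24.08 to the threshold of 10.
24.08 >= 10, so the answer is Yes.

Yes


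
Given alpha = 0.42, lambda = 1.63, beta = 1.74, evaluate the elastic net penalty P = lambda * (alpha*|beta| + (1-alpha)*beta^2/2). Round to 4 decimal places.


alpha * |beta| = 0.42 * 1.74 = 0.7308.
(1-alpha) * beta^2/2 = 0.58 * 3.0276/2 = 0.8780.
Total = 1.63 * (0.7308 + 0.8780) = 2.6224.

2.6224


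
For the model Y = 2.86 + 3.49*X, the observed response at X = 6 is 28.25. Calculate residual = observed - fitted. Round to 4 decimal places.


Fitted value at X = 6 is yhat = 2.86 + 3.49*6 = 23.8000.
Residual = 28.25 - 23.8000 = 4.4500.

4.4500


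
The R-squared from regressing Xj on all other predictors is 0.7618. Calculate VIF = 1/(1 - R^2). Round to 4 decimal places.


Using VIF = 1/(1 - R^2_j):
1 - 0.7618 = 0.2382.
VIF = 4.1982.

4.1982


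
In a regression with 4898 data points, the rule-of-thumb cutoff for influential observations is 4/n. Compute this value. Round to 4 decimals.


Cook's distance cutoff = 4/n = 4/4898.
= 0.0008.

0.0008


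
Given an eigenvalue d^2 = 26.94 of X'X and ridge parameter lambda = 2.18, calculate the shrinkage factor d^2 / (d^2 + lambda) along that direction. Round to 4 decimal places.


Compute the denominator: 26.94 + 2.18 = 29.1200.
Shrinkage factor = 26.94 / 29.1200 = 0.9251.

0.9251


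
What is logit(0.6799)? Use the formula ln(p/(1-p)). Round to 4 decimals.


The odds are p/(1-p) = 0.6799 / 0.3201 = 2.1240.
logit(p) = ln(2.1240) = 0.7533.

0.7533


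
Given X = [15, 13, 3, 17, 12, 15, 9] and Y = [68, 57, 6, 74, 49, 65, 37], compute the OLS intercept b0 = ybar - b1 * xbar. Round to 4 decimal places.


First find the slope: b1 = 4.9328.
Means: xbar = 12.0000, ybar = 50.8571.
b0 = ybar - b1 * xbar = 50.8571 - 4.9328 * 12.0000 = -8.3369.

-8.3369


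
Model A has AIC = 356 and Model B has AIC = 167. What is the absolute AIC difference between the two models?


|AIC_A - AIC_B| = |356 - 167| = 189.
Model B is preferred (lower AIC).

189


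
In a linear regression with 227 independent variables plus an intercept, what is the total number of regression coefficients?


Total coefficients = number of predictors + 1 (for the intercept).
= 227 + 1 = 228.

228


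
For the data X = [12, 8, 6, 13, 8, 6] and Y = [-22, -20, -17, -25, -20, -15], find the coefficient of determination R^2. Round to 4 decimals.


The fitted line is Y = -10.0149 + -1.1115*X.
SSres = 7.4424, SStot = 62.8333.
R^2 = 1 - SSres/SStot = 0.8816.

0.8816


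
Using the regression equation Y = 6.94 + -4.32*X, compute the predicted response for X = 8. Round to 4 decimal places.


Substitute X = 8 into the equation:
Y = 6.94 + -4.32 * 8 = 6.94 + -34.5600 = -27.6200.

-27.6200


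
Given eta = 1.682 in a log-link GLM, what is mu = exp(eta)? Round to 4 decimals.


Apply the inverse link:
mu = e^1.682 = 5.3763.

5.3763


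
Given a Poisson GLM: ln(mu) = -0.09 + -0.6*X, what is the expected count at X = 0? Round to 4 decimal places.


Linear predictor: eta = -0.09 + (-0.6)(0) = -0.0900.
Expected count: mu = exp(-0.0900) = 0.9139.

0.9139


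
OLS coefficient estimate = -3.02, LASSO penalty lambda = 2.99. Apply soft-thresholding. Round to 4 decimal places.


|beta_OLS| = 3.02.
lambda = 2.99.
Since |beta| > lambda, coefficient = sign(beta)*(|beta| - lambda) = -0.0300.
Result = -0.0300.

-0.0300


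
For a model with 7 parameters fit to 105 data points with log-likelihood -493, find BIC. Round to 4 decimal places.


k * ln(n) = 7 * ln(105) = 7 * 4.653960 = 32.577720.
-2 * loglik = -2 * (-493) = 986.
BIC = 32.577720 + 986 = 1018.577720, which rounds to 1018.5777.

1018.5777


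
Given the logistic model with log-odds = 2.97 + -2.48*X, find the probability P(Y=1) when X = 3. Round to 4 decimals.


Compute z = 2.97 + (-2.48)(3) = -4.4700.
exp(-z) = 87.3567.
P = 1/(1 + 87.3567) = 0.0113.

0.0113


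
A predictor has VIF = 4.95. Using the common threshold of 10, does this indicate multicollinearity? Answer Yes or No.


The threshold is 10.
VIF = 4.95 is < 10.
Multicollinearity indication: No.

No


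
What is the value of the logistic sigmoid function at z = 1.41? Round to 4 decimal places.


exp(-1.4100) = 0.2441.
1 + exp(-z) = 1.2441.
sigmoid = 1/1.2441 = 0.8038.

0.8038


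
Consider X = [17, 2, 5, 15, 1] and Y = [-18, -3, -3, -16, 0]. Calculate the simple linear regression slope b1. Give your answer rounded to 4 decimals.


Calculate xbar = 8.0000, ybar = -8.0000.
S_xx = 224.0000, S_xy = -247.0000.
Using b1 = S_xy / S_xx = -247.0000 / 224.0000, we get b1 = -1.1027.

-1.1027


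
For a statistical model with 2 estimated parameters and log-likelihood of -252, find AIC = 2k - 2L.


Compute:
2k = 2*2 = 4.
-2*loglik = -2*(-252) = 504.
AIC = 4 + 504 = 508.

508


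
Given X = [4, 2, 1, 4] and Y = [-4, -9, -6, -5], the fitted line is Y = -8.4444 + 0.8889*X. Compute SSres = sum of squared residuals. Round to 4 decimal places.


Compute predicted values, then residuals = yi - yhat_i.
Residuals: [0.8888, -2.3334, 1.5555, -0.1112].
SSres = sum(residual^2) = 8.6667.

8.6667


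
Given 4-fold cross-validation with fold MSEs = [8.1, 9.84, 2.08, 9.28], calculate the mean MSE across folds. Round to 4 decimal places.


Total MSE across folds = 29.3000.
CV-MSE = 29.3000/4 = 7.3250.

7.3250


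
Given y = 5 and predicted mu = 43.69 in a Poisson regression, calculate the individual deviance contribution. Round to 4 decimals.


First: ln(5/43.69) = -2.167681.
Then: 5 * -2.167681 = -10.838405.
y - mu = 5 - 43.69 = -38.69.
D = 2(-10.838405 - -38.69) = 55.703190, which rounds to 55.7032.

55.7032


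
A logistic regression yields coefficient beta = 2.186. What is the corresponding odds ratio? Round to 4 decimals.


The odds ratio is computed as:
OR = e^(2.186) = 8.8995.

8.8995


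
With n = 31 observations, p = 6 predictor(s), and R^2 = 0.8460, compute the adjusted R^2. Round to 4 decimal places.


Adjusted R^2 = 1 - (1 - R^2) * (n-1)/(n-p-1).
(1 - R^2) = 0.1540.
(n-1)/(n-p-1) = 30/24.
(1 - R^2) * (n-1) = 0.1540 * 30 = 4.6200.
Divide by (n-p-1): 4.6200 / 24 = 0.1925.
Adj R^2 = 1 - 0.1925 = 0.8075.

0.8075


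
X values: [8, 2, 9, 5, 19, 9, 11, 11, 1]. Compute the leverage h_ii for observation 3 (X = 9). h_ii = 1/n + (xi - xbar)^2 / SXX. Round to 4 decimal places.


Compute xbar = 8.3333 with n = 9 observations.
SXX = 234.0000.
Leverage = 1/9 + (9 - 8.3333)^2/234.0000 = 0.1130.

0.1130
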